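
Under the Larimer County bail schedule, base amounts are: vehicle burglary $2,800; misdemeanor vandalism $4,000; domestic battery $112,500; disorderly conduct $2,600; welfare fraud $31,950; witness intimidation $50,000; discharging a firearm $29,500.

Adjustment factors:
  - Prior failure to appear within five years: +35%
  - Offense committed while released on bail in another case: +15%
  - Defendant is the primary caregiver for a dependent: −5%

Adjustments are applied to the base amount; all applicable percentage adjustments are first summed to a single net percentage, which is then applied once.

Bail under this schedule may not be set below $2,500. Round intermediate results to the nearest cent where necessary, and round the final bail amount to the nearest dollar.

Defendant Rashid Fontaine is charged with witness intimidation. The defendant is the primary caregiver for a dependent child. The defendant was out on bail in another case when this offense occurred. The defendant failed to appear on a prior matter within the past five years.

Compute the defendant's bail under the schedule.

$72,500

Base amounts from the schedule: witness intimidation $50,000.
Single charge. Combined base = $50,000.
Net percentage adjustment: +35% +15% −5% = +45%. $50,000 × 1.45 = $72,500.
$72,500 is at or above the $2,500 minimum.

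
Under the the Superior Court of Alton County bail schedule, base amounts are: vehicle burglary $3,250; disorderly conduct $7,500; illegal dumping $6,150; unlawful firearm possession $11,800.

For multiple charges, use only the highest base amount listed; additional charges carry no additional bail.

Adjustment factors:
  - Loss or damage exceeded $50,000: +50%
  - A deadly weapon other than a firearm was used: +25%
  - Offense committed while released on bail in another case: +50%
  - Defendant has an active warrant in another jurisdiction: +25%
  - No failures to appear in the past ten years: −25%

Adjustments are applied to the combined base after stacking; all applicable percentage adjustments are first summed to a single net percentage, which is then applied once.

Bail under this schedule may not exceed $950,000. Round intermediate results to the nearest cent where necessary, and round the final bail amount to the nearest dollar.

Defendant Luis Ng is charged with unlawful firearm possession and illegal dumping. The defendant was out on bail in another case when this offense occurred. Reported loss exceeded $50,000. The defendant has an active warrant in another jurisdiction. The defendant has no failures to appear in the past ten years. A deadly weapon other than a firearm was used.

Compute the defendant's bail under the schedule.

$26,550

Base amounts from the schedule: unlawful firearm possession $11,800; illegal dumping $6,150.
Stacking rule: use the highest base only. Highest is unlawful firearm possession at $11,800. Combined base = $11,800.
Net percentage adjustment: +50% +25% +50% +25% −25% = +125%. $11,800 × 2.25 = $26,550.
$26,550 is within the $950,000 maximum.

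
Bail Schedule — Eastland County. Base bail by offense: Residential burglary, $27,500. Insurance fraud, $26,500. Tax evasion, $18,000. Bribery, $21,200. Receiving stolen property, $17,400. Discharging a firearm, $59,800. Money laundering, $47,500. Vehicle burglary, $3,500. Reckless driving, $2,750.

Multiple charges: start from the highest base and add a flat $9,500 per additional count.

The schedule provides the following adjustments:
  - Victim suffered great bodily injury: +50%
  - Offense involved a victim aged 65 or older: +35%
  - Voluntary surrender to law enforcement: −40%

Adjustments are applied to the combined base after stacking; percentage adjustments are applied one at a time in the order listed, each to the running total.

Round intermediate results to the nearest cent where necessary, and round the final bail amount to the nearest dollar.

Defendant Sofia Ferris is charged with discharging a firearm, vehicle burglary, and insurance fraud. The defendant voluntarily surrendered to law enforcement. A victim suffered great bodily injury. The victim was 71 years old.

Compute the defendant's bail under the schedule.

Base amounts from the schedule: discharging a firearm $59,800; vehicle burglary $3,500; insurance fraud $26,500.
Stacking rule: highest base plus $9,500 per additional charge. Highest is discharging a firearm at $59,800; 2 additional charges → +$19,000. Combined base = $78,800.
Victim suffered great bodily injury (+50%): $78,800 × 1.5 = $118,200.
Offense involved a victim aged 65 or older (+35%): $118,200 × 1.35 = $159,570.
Voluntary surrender to law enforcement (−40%): $159,570 × 0.6 = $95,742.

$95,742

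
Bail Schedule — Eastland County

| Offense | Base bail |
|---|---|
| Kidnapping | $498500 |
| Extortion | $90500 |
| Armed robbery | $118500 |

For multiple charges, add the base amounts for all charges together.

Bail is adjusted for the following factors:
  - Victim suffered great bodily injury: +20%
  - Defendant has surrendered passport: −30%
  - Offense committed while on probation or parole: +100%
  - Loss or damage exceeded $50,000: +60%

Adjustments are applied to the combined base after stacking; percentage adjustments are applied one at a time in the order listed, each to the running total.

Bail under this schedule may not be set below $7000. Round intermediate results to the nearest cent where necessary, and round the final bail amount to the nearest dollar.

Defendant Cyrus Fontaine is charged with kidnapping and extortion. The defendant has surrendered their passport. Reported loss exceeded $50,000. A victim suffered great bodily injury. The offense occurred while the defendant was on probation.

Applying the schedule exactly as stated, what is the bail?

$1583232

Base amounts from the schedule: kidnapping $498500; extortion $90500.
Stacking rule: sum of all bases. $498500 + $90500 = $589000.
Victim suffered great bodily injury (+20%): $589000 × 1.2 = $706800.
Defendant has surrendered passport (−30%): $706800 × 0.7 = $494760.
Offense committed while on probation or parole (+100%): $494760 × 2 = $989520.
Loss or damage exceeded $50,000 (+60%): $989520 × 1.6 = $1583232.
$1583232 is at or above the $7000 minimum.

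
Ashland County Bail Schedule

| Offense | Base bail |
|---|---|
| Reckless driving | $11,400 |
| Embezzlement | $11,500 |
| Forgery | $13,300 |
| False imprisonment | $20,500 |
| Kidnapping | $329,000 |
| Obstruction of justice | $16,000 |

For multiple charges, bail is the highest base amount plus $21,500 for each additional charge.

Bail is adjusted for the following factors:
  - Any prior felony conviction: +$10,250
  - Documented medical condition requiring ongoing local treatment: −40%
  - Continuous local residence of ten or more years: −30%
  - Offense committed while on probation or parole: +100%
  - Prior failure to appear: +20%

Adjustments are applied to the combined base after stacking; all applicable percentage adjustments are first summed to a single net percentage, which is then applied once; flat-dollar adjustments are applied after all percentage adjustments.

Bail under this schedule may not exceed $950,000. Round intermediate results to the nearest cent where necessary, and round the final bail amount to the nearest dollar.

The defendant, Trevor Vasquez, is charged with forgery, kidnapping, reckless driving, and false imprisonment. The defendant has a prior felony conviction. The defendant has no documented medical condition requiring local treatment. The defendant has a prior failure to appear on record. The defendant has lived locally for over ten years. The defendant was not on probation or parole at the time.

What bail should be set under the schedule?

$364,400

Base amounts from the schedule: forgery $13,300; kidnapping $329,000; reckless driving $11,400; false imprisonment $20,500.
Stacking rule: highest base plus $21,500 per additional charge. Highest is kidnapping at $329,000; 3 additional charges → +$64,500. Combined base = $393,500.
Net percentage adjustment: −30% +20% = −10%. $393,500 × 0.9 = $354,150.
Any prior felony conviction (+$10,250 flat): $354,150 + $10,250 = $364,400.
$364,400 is within the $950,000 maximum.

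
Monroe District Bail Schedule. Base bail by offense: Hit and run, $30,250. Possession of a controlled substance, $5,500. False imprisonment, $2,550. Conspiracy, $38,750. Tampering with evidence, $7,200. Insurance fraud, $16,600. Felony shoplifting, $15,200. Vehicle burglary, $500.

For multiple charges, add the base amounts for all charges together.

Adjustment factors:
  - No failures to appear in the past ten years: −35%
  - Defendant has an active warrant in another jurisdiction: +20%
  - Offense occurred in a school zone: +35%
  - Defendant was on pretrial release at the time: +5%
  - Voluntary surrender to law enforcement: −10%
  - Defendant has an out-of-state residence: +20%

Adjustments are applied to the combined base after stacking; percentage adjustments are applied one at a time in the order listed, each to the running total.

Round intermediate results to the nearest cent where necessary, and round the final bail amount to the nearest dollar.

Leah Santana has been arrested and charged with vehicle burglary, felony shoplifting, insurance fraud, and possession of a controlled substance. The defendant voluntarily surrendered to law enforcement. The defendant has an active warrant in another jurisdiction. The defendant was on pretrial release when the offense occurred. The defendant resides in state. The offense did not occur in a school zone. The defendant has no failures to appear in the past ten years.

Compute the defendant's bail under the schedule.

Base amounts from the schedule: vehicle burglary $500; felony shoplifting $15,200; insurance fraud $16,600; possession of a controlled substance $5,500.
Stacking rule: sum of all bases. $500 + $15,200 + $16,600 + $5,500 = $37,800.
No failures to appear in the past ten years (−35%): $37,800 × 0.65 = $24,570.
Defendant has an active warrant in another jurisdiction (+20%): $24,570 × 1.2 = $29,484.
Defendant was on pretrial release at the time (+5%): $29,484 × 1.05 = $30,958.20.
Voluntary surrender to law enforcement (−10%): $30,958.20 × 0.9 = $27,862.38.
Rounded to the nearest dollar: $27,862.

$27,862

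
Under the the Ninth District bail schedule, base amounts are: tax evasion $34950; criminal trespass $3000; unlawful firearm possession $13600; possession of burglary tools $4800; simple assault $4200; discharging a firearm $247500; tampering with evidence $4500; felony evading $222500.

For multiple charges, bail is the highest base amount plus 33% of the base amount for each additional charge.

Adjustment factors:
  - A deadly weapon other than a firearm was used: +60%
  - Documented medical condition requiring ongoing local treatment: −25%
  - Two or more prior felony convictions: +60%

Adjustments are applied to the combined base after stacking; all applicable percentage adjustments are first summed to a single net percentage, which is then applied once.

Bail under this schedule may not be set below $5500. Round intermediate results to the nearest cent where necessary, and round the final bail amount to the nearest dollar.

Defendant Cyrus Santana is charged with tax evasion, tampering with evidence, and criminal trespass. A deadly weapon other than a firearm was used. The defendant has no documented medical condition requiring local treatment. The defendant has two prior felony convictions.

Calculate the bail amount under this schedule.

$82335

Base amounts from the schedule: tax evasion $34950; tampering with evidence $4500; criminal trespass $3000.
Stacking rule: highest base plus 33% of each additional charge. Highest is tax evasion at $34950. Additional: $4500 × 33% = $1485; $3000 × 33% = $990. Combined base = $34950 + $2475 = $37425.
Net percentage adjustment: +60% +60% = +120%. $37425 × 2.2 = $82335.
$82335 is at or above the $5500 minimum.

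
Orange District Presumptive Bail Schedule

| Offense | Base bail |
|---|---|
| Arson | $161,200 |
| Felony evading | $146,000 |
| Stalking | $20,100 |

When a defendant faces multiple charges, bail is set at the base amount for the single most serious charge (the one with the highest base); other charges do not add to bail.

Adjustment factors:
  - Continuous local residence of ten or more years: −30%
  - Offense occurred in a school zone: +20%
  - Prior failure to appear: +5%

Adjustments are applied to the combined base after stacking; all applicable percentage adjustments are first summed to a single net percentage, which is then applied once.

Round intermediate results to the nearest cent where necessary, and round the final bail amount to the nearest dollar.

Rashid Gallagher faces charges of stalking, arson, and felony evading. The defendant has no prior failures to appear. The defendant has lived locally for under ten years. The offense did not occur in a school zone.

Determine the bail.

Base amounts from the schedule: stalking $20,100; arson $161,200; felony evading $146,000.
Stacking rule: use the highest base only. Highest is arson at $161,200. Combined base = $161,200.
No adjustment factors apply to this defendant.

$161,200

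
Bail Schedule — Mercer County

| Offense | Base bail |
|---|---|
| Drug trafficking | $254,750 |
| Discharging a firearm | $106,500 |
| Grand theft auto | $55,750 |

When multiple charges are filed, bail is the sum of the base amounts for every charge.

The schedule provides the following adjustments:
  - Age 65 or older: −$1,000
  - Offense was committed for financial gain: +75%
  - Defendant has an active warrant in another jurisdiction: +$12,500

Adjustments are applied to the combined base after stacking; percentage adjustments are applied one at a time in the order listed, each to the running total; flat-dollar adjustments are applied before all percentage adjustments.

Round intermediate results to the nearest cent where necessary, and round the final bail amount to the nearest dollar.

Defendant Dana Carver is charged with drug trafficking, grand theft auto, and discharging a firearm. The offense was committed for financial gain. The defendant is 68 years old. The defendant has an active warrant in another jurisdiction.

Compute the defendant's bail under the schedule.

$749,875

Base amounts from the schedule: drug trafficking $254,750; grand theft auto $55,750; discharging a firearm $106,500.
Stacking rule: sum of all bases. $254,750 + $55,750 + $106,500 = $417,000.
Age 65 or older (−$1,000 flat): $417,000 − $1,000 = $416,000.
Defendant has an active warrant in another jurisdiction (+$12,500 flat): $416,000 + $12,500 = $428,500.
Offense was committed for financial gain (+75%): $428,500 × 1.75 = $749,875.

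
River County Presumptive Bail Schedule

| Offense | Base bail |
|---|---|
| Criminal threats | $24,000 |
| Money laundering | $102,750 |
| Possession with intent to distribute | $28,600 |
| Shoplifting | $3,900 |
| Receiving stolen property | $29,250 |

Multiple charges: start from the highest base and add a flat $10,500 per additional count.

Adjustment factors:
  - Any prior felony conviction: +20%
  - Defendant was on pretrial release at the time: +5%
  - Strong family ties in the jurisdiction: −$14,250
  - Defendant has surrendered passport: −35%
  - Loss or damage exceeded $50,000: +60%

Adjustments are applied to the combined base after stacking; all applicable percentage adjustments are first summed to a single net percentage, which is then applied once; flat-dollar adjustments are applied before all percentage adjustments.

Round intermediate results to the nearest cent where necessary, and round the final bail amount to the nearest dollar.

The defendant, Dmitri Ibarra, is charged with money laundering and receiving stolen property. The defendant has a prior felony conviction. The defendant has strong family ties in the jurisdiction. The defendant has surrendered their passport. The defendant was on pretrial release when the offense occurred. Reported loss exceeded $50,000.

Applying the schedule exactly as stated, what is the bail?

$148,500

Base amounts from the schedule: money laundering $102,750; receiving stolen property $29,250.
Stacking rule: highest base plus $10,500 per additional charge. Highest is money laundering at $102,750; 1 additional charge → +$10,500. Combined base = $113,250.
Strong family ties in the jurisdiction (−$14,250 flat): $113,250 − $14,250 = $99,000.
Net percentage adjustment: +20% +5% −35% +60% = +50%. $99,000 × 1.5 = $148,500.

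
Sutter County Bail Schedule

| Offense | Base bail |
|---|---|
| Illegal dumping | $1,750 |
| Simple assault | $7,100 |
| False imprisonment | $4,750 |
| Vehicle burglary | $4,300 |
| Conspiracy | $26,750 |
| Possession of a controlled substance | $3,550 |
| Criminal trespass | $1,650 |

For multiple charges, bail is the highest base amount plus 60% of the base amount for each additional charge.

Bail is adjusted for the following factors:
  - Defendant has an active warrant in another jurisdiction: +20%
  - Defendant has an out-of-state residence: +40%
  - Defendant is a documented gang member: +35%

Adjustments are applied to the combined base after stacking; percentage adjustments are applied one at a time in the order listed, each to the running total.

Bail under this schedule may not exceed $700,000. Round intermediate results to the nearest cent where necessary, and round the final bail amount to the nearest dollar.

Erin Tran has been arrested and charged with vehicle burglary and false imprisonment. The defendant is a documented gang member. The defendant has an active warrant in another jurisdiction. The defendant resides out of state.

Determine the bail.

Base amounts from the schedule: vehicle burglary $4,300; false imprisonment $4,750.
Stacking rule: highest base plus 60% of each additional charge. Highest is false imprisonment at $4,750. Additional: $4,300 × 60% = $2,580. Combined base = $4,750 + $2,580 = $7,330.
Defendant has an active warrant in another jurisdiction (+20%): $7,330 × 1.2 = $8,796.
Defendant has an out-of-state residence (+40%): $8,796 × 1.4 = $12,314.40.
Defendant is a documented gang member (+35%): $12,314.40 × 1.35 = $16,624.44.
$16,624.44 is within the $700,000 maximum.
Rounded to the nearest dollar: $16,624.

$16,624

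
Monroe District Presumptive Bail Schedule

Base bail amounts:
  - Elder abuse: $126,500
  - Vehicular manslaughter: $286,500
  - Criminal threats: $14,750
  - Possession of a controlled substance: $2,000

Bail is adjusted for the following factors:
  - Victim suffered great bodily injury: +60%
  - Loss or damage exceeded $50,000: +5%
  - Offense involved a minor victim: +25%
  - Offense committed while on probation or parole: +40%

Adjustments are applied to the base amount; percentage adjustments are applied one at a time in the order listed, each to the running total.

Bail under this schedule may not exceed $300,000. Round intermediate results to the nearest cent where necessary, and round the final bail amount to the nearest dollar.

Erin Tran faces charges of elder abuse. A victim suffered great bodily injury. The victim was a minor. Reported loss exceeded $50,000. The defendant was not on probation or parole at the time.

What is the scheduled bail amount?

Base amounts from the schedule: elder abuse $126,500.
Single charge. Combined base = $126,500.
Victim suffered great bodily injury (+60%): $126,500 × 1.6 = $202,400.
Loss or damage exceeded $50,000 (+5%): $202,400 × 1.05 = $212,520.
Offense involved a minor victim (+25%): $212,520 × 1.25 = $265,650.
$265,650 is within the $300,000 maximum.

$265,650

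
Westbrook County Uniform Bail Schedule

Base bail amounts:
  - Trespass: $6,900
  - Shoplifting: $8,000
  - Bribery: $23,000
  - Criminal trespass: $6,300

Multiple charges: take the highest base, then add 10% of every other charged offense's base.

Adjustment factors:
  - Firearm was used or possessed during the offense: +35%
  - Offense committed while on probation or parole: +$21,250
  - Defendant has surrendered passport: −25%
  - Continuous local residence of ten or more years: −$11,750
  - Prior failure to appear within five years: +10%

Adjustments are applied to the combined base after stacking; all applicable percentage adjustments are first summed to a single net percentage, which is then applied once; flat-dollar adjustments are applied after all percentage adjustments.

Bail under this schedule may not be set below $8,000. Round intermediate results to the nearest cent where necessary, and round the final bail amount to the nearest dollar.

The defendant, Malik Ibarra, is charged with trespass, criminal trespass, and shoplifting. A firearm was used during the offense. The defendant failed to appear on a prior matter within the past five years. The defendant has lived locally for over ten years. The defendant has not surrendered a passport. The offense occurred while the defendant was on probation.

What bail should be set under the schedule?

Base amounts from the schedule: trespass $6,900; criminal trespass $6,300; shoplifting $8,000.
Stacking rule: highest base plus 10% of each additional charge. Highest is shoplifting at $8,000. Additional: $6,900 × 10% = $690; $6,300 × 10% = $630. Combined base = $8,000 + $1,320 = $9,320.
Net percentage adjustment: +35% +10% = +45%. $9,320 × 1.45 = $13,514.
Offense committed while on probation or parole (+$21,250 flat): $13,514 + $21,250 = $34,764.
Continuous local residence of ten or more years (−$11,750 flat): $34,764 − $11,750 = $23,014.
$23,014 is at or above the $8,000 minimum.

$23,014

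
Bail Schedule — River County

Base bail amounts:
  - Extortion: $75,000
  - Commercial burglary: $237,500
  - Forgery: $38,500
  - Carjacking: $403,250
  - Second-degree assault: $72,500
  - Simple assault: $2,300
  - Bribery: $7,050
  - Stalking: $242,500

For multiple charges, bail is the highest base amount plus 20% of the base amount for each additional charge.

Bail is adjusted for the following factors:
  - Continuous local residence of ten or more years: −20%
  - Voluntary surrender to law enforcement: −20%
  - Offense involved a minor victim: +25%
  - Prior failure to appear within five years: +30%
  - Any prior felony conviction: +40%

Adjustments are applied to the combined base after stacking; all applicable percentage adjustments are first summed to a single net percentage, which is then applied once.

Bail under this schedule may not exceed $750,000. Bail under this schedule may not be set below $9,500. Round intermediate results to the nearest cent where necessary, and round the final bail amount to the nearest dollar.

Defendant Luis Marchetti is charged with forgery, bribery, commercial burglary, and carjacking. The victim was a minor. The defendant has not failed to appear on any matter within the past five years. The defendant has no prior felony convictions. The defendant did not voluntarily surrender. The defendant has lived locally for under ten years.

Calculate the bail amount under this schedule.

Base amounts from the schedule: forgery $38,500; bribery $7,050; commercial burglary $237,500; carjacking $403,250.
Stacking rule: highest base plus 20% of each additional charge. Highest is carjacking at $403,250. Additional: $38,500 × 20% = $7,700; $7,050 × 20% = $1,410; $237,500 × 20% = $47,500. Combined base = $403,250 + $56,610 = $459,860.
Offense involved a minor victim (+25%): $459,860 × 1.25 = $574,825.
$574,825 is within the $750,000 maximum.
$574,825 is at or above the $9,500 minimum.

$574,825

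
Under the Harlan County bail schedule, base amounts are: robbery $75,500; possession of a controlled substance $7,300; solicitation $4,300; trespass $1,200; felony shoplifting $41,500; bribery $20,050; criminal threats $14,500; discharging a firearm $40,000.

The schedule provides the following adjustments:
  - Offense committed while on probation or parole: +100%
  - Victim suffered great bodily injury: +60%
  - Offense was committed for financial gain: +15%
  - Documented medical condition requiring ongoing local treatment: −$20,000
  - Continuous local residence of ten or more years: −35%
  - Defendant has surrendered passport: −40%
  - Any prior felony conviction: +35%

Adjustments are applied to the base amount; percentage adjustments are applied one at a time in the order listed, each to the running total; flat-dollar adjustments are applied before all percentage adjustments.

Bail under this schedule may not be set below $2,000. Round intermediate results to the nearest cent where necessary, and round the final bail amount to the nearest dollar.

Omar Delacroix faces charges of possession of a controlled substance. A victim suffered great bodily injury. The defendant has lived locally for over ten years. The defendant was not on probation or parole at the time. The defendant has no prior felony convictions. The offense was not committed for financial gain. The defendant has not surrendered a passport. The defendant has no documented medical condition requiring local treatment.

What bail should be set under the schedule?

Base amounts from the schedule: possession of a controlled substance $7,300.
Single charge. Combined base = $7,300.
Victim suffered great bodily injury (+60%): $7,300 × 1.6 = $11,680.
Continuous local residence of ten or more years (−35%): $11,680 × 0.65 = $7,592.
$7,592 is at or above the $2,000 minimum.

$7,592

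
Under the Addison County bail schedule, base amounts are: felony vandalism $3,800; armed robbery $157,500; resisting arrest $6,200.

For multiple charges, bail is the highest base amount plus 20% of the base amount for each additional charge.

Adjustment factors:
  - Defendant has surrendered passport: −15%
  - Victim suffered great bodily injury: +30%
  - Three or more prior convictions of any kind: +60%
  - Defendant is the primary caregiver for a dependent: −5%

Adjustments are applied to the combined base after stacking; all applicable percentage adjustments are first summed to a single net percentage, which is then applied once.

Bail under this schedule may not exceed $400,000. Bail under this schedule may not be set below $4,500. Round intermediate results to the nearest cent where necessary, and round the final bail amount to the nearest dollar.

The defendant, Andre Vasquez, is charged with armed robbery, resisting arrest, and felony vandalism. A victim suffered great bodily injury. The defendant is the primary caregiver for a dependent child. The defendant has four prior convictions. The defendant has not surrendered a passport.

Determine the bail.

$295,075

Base amounts from the schedule: armed robbery $157,500; resisting arrest $6,200; felony vandalism $3,800.
Stacking rule: highest base plus 20% of each additional charge. Highest is armed robbery at $157,500. Additional: $6,200 × 20% = $1,240; $3,800 × 20% = $760. Combined base = $157,500 + $2,000 = $159,500.
Net percentage adjustment: +30% +60% −5% = +85%. $159,500 × 1.85 = $295,075.
$295,075 is within the $400,000 maximum.
$295,075 is at or above the $4,500 minimum.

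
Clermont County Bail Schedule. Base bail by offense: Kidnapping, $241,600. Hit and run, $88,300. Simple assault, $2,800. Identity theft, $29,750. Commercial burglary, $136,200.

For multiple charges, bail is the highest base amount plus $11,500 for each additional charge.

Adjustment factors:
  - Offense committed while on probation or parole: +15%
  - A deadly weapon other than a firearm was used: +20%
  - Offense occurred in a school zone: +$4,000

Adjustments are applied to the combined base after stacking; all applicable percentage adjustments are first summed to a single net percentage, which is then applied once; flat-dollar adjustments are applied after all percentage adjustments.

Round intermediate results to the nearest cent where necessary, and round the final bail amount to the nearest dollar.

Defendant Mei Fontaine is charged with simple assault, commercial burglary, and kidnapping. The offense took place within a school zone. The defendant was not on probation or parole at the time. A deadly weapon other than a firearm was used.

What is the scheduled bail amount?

Base amounts from the schedule: simple assault $2,800; commercial burglary $136,200; kidnapping $241,600.
Stacking rule: highest base plus $11,500 per additional charge. Highest is kidnapping at $241,600; 2 additional charges → +$23,000. Combined base = $264,600.
A deadly weapon other than a firearm was used (+20%): $264,600 × 1.2 = $317,520.
Offense occurred in a school zone (+$4,000 flat): $317,520 + $4,000 = $321,520.

$321,520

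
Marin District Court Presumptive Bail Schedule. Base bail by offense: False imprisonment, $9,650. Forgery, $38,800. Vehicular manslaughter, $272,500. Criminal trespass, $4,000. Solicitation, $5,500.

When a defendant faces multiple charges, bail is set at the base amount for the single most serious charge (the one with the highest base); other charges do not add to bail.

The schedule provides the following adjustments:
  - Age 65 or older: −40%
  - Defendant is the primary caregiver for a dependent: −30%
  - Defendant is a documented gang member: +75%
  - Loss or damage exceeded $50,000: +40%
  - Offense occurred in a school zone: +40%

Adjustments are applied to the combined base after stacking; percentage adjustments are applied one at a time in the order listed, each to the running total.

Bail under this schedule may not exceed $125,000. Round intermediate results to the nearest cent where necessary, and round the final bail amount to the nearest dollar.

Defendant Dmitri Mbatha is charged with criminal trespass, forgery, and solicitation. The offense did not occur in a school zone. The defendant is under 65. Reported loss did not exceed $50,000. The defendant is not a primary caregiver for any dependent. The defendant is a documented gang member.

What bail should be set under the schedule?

$67,900

Base amounts from the schedule: criminal trespass $4,000; forgery $38,800; solicitation $5,500.
Stacking rule: use the highest base only. Highest is forgery at $38,800. Combined base = $38,800.
Defendant is a documented gang member (+75%): $38,800 × 1.75 = $67,900.
$67,900 is within the $125,000 maximum.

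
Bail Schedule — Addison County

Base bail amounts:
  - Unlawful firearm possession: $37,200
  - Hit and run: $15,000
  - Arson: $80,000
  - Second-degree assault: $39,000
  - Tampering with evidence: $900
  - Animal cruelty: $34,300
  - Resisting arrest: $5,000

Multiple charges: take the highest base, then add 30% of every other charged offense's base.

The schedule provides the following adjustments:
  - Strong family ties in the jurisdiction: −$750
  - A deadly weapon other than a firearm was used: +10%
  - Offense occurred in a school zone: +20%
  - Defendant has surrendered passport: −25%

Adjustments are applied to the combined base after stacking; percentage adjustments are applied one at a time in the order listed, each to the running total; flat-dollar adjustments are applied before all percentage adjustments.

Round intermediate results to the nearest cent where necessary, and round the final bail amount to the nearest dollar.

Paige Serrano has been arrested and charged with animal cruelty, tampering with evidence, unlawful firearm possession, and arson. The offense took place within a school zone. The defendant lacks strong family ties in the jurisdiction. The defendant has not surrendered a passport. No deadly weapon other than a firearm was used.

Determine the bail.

$122,064

Base amounts from the schedule: animal cruelty $34,300; tampering with evidence $900; unlawful firearm possession $37,200; arson $80,000.
Stacking rule: highest base plus 30% of each additional charge. Highest is arson at $80,000. Additional: $34,300 × 30% = $10,290; $900 × 30% = $270; $37,200 × 30% = $11,160. Combined base = $80,000 + $21,720 = $101,720.
Offense occurred in a school zone (+20%): $101,720 × 1.2 = $122,064.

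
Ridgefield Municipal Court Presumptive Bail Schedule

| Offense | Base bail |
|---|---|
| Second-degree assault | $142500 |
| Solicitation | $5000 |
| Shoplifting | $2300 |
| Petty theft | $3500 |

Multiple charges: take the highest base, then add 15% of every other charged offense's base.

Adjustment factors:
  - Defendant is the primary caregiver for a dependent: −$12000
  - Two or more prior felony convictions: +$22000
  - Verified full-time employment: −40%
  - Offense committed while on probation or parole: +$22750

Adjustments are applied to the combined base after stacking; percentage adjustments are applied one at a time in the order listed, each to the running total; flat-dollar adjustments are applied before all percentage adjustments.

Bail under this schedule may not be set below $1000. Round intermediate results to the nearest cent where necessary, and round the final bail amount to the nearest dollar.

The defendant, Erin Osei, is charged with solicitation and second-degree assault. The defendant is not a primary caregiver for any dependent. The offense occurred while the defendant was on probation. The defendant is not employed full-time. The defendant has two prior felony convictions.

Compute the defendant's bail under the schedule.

$188000

Base amounts from the schedule: solicitation $5000; second-degree assault $142500.
Stacking rule: highest base plus 15% of each additional charge. Highest is second-degree assault at $142500. Additional: $5000 × 15% = $750. Combined base = $142500 + $750 = $143250.
Two or more prior felony convictions (+$22000 flat): $143250 + $22000 = $165250.
Offense committed while on probation or parole (+$22750 flat): $165250 + $22750 = $188000.
$188000 is at or above the $1000 minimum.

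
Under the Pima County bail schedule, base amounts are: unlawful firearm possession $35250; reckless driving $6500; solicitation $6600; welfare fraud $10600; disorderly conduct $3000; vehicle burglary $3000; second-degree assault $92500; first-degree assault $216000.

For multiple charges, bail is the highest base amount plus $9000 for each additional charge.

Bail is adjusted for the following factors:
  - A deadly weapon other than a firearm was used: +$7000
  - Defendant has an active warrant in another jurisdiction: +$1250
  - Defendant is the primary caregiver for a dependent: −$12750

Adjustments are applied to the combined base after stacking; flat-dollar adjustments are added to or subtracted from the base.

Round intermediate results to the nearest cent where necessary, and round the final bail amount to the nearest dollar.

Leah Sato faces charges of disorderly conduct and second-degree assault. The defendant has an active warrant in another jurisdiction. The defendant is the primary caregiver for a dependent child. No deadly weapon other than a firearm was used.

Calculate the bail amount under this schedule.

Base amounts from the schedule: disorderly conduct $3000; second-degree assault $92500.
Stacking rule: highest base plus $9000 per additional charge. Highest is second-degree assault at $92500; 1 additional charge → +$9000. Combined base = $101500.
Defendant has an active warrant in another jurisdiction (+$1250 flat): $101500 + $1250 = $102750.
Defendant is the primary caregiver for a dependent (−$12750 flat): $102750 − $12750 = $90000.

$90000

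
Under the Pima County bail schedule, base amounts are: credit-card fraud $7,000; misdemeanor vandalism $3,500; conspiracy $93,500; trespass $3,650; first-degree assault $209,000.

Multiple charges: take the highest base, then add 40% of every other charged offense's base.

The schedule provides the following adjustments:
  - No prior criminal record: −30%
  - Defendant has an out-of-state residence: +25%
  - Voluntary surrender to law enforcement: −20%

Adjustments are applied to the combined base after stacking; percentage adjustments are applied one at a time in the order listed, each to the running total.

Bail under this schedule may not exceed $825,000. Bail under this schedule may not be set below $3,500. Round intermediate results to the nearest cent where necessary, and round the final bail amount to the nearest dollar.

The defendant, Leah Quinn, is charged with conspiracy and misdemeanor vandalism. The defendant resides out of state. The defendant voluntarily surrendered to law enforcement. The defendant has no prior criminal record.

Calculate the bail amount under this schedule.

Base amounts from the schedule: conspiracy $93,500; misdemeanor vandalism $3,500.
Stacking rule: highest base plus 40% of each additional charge. Highest is conspiracy at $93,500. Additional: $3,500 × 40% = $1,400. Combined base = $93,500 + $1,400 = $94,900.
No prior criminal record (−30%): $94,900 × 0.7 = $66,430.
Defendant has an out-of-state residence (+25%): $66,430 × 1.25 = $83,037.50.
Voluntary surrender to law enforcement (−20%): $83,037.50 × 0.8 = $66,430.
$66,430 is within the $825,000 maximum.
$66,430 is at or above the $3,500 minimum.

$66,430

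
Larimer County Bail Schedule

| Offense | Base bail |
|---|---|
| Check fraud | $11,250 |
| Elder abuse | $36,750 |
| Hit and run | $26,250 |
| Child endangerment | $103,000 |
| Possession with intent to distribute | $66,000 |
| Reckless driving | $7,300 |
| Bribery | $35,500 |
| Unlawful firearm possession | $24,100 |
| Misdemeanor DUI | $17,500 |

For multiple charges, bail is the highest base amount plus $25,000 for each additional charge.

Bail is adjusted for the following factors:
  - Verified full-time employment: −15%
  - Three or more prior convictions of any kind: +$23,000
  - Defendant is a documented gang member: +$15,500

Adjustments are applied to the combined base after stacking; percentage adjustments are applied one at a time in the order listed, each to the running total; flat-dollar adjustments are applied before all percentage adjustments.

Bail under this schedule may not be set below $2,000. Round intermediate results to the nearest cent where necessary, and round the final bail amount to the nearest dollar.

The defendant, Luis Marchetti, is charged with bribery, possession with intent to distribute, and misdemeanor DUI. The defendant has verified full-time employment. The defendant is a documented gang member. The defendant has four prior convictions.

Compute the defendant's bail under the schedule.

$131,325

Base amounts from the schedule: bribery $35,500; possession with intent to distribute $66,000; misdemeanor DUI $17,500.
Stacking rule: highest base plus $25,000 per additional charge. Highest is possession with intent to distribute at $66,000; 2 additional charges → +$50,000. Combined base = $116,000.
Three or more prior convictions of any kind (+$23,000 flat): $116,000 + $23,000 = $139,000.
Defendant is a documented gang member (+$15,500 flat): $139,000 + $15,500 = $154,500.
Verified full-time employment (−15%): $154,500 × 0.85 = $131,325.
$131,325 is at or above the $2,000 minimum.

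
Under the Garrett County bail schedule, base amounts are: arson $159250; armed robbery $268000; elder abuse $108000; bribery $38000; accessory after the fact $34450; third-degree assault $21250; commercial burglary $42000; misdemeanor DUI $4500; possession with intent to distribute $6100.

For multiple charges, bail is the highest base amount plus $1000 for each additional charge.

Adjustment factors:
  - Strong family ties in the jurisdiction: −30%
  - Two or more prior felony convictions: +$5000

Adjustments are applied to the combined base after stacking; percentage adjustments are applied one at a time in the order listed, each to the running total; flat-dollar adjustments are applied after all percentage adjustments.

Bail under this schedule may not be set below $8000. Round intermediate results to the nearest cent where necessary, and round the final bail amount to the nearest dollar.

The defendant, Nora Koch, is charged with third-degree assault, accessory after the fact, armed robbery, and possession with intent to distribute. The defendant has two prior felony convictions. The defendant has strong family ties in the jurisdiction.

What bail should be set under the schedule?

$194700

Base amounts from the schedule: third-degree assault $21250; accessory after the fact $34450; armed robbery $268000; possession with intent to distribute $6100.
Stacking rule: highest base plus $1000 per additional charge. Highest is armed robbery at $268000; 3 additional charges → +$3000. Combined base = $271000.
Strong family ties in the jurisdiction (−30%): $271000 × 0.7 = $189700.
Two or more prior felony convictions (+$5000 flat): $189700 + $5000 = $194700.
$194700 is at or above the $8000 minimum.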